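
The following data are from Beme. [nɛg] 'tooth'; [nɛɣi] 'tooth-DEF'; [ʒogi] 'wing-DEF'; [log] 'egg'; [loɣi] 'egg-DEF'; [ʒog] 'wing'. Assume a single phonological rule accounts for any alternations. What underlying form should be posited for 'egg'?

/loɣ/

The root 'egg' surfaces as [log] and [loɣi], with a stem-final [g] ~ [ɣ] alternation.
The stem 'wing' ([ʒog], [ʒogi]) shows [g] unchanged in both environments, so [g] cannot be basic with [ɣ] derived before the DEF suffix.
The underlying segment must be /ɣ/; voiced fricatives become stops word-finally, yielding [g] there.
The underlying form of 'egg' is therefore /loɣ/.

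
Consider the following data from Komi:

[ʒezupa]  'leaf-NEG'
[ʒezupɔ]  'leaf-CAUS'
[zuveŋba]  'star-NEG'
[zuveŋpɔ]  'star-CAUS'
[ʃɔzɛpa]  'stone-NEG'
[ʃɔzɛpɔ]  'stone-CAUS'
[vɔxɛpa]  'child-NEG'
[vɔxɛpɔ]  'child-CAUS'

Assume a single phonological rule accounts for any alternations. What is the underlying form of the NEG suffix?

/-ba/

The NEG suffix surfaces as [-ba] and [-pa], depending on the final segment of the stem.
By contrast the CAUS suffix keeps its initial [p] throughout — that segment must be underlying.
So the underlying form is /-ba/, and voiced stops become voiceless after a vowel.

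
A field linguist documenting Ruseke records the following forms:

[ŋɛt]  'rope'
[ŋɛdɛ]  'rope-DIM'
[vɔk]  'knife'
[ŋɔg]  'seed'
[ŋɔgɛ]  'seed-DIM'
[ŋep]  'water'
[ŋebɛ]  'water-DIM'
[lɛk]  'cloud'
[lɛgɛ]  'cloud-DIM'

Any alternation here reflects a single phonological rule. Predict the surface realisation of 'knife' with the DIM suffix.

The root 'cloud' surfaces as [lɛk] and [lɛgɛ], with a stem-final [k] ~ [g] alternation.
If /g/ were underlying and a rule turned it into [k] in isolation, 'seed' would also alternate; but it has [g] in both [ŋɔg] and [ŋɔgɛ].
So /k/ is underlying, and a rule of intervocalic voicing — voiceless stops become voiced between vowels — gives [g].
From [vɔk] the stem 'knife' is /vɔk/; between vowels this yields [vɔgɛ].

[vɔgɛ]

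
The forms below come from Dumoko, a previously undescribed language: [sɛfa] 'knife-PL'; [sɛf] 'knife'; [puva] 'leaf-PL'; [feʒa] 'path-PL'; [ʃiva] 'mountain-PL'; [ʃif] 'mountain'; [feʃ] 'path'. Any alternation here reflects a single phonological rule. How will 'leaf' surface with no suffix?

The stem for 'mountain' ends in [v] in [ʃiva] but [f] in [ʃif].
If /f/ were underlying and a rule turned it into [v] before the PL suffix, 'knife' would also alternate; but it has [f] in both [sɛfa] and [sɛf].
The underlying segment must be /v/; voiced obstruents become voiceless word-finally, yielding [f] there.
The one attested form of 'leaf', [puva], shows underlying /puv/. Applying the same rule word-finally gives [puf].

[puf]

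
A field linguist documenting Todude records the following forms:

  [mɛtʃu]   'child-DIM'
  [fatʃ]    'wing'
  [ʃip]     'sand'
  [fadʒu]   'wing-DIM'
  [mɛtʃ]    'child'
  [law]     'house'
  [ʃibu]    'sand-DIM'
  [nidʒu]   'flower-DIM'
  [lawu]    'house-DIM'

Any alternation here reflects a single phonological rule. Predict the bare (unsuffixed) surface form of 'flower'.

The root 'wing' surfaces as [fatʃ] and [fadʒu], with a stem-final [tʃ] ~ [dʒ] alternation.
The stem 'child' ([mɛtʃ], [mɛtʃu]) shows [tʃ] unchanged in both environments, so [tʃ] cannot be basic with [dʒ] derived before the DIM suffix.
The alternation reflects word-final obstruent devoicing: voiced obstruents become voiceless word-finally. /dʒ/ is underlying.
The one attested form of 'flower', [nidʒu], shows underlying /nidʒ/. Applying the same rule word-finally gives [nitʃ].

[nitʃ]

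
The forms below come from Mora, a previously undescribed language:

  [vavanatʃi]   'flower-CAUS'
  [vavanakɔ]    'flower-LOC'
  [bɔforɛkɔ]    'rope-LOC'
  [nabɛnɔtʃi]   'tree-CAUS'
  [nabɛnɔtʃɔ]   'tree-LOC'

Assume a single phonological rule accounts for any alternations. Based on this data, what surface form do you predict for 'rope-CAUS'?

[bɔforɛtʃi]

The stem for 'flower' ends in [tʃ] in [vavanatʃi] but [k] in [vavanakɔ].
Compare 'tree', with invariant [tʃ] in [nabɛnɔtʃi] and [nabɛnɔtʃɔ]: an analysis with underlying /tʃ/ and a rule producing [k] before the LOC suffix would wrongly predict alternation here too.
The alternation reflects palatalization before a front vowel: /k/ becomes palato-alveolar [tʃ] before a front vowel. /k/ is underlying.
From [bɔforɛkɔ] the stem 'rope' is /bɔforɛk/; before a front vowel this yields [bɔforɛtʃi].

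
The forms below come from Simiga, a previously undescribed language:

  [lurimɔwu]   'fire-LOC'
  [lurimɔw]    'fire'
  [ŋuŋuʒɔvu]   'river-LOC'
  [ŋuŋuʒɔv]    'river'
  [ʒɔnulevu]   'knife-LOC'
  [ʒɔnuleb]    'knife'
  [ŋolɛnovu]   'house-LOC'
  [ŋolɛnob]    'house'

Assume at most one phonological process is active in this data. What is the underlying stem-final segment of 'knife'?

/b/

In [ʒɔnulevu] and [ʒɔnuleb] the final segment of 'knife' alternates: [v] ~ [b].
Compare 'river', with invariant [v] in [ŋuŋuʒɔvu] and [ŋuŋuʒɔv]: an analysis with underlying /v/ and a rule producing [b] in isolation would wrongly predict alternation here too.
The underlying segment must be /b/; voiced stops become fricatives between vowels, yielding [v] there.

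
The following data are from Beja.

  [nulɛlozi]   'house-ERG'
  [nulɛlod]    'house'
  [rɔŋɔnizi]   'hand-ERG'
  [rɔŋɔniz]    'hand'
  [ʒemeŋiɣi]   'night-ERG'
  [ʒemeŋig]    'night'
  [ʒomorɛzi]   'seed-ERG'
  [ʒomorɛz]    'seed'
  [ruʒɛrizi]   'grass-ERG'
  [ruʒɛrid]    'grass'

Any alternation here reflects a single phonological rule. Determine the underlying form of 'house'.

The stem for 'house' ends in [z] in [nulɛlozi] but [d] in [nulɛlod].
The stem 'seed' ([ʒomorɛzi], [ʒomorɛz]) shows [z] unchanged in both environments, so [z] cannot be basic with [d] derived in isolation.
The underlying segment must be /d/; voiced stops become fricatives between vowels, yielding [z] there.

/nulɛlod/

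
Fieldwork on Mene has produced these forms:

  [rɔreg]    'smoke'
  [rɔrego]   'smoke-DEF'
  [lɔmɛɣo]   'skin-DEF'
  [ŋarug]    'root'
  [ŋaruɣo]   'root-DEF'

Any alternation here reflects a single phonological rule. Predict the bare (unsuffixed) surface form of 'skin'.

[lɔmɛg]

'root' shows [g] ~ [ɣ] at the end of the stem ([ŋarug] vs [ŋaruɣo]).
Compare 'smoke', with invariant [g] in [rɔreg] and [rɔrego]: an analysis with underlying /g/ and a rule producing [ɣ] before the DEF suffix would wrongly predict alternation here too.
The alternation reflects word-final hardening: voiced fricatives become stops word-finally. /ɣ/ is underlying.
The one attested form of 'skin', [lɔmɛɣo], shows underlying /lɔmɛɣ/. Applying the same rule word-finally gives [lɔmɛg].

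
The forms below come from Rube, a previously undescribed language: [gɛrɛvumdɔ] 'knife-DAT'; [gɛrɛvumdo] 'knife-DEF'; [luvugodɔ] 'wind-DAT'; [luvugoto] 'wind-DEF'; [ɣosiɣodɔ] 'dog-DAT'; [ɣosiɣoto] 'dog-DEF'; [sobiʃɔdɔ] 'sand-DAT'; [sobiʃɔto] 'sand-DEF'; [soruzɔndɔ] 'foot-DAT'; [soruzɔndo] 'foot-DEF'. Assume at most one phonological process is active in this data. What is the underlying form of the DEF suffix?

/-to/

The DEF morpheme has two allomorphs, [-do] and [-to].
The DAT suffix, which begins with [d], is invariant after every stem; so [d] is not altered by any rule here.
So the underlying form is /-to/, and voiceless stops become voiced after a nasal.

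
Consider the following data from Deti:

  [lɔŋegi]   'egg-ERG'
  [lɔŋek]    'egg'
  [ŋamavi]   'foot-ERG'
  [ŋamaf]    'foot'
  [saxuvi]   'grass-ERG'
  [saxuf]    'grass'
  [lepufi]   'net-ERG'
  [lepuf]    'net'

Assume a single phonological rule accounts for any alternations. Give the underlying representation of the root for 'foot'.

/ŋamav/

In [ŋamavi] and [ŋamaf] the final segment of 'foot' alternates: [v] ~ [f].
Compare 'net', with invariant [f] in [lepufi] and [lepuf]: an analysis with underlying /f/ and a rule producing [v] before the ERG suffix would wrongly predict alternation here too.
The alternation reflects word-final obstruent devoicing: voiced obstruents become voiceless word-finally. /v/ is underlying.
So 'foot' = /ŋamav/.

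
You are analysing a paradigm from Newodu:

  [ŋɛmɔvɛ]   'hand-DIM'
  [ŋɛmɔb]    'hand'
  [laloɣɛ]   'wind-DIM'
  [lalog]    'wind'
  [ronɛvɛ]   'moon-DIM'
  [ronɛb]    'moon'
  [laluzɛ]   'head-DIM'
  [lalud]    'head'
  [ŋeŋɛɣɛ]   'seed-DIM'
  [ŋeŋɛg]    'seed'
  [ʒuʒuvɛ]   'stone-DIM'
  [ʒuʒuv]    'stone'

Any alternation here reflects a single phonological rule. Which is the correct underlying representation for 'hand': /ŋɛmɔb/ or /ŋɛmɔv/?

The root 'hand' surfaces as [ŋɛmɔvɛ] and [ŋɛmɔb], with a stem-final [v] ~ [b] alternation.
Compare 'stone', with invariant [v] in [ʒuʒuvɛ] and [ʒuʒuv]: an analysis with underlying /v/ and a rule producing [b] in isolation would wrongly predict alternation here too.
The alternation reflects intervocalic spirantization: voiced stops become fricatives between vowels. /b/ is underlying.

/ŋɛmɔb/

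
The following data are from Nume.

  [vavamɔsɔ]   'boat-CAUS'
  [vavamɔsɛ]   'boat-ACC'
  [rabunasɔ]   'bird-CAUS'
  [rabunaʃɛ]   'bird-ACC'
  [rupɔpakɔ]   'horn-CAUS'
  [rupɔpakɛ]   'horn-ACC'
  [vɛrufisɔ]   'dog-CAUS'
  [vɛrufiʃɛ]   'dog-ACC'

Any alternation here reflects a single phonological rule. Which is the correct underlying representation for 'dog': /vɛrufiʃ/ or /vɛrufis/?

/vɛrufiʃ/

In [vɛrufisɔ] and [vɛrufiʃɛ] the final segment of 'dog' alternates: [s] ~ [ʃ].
Compare 'boat', with invariant [s] in [vavamɔsɔ] and [vavamɔsɛ]: an analysis with underlying /s/ and a rule producing [ʃ] before the ACC suffix would wrongly predict alternation here too.
Therefore /ʃ/ is basic and [s] is derived by depalatalization (palato-alveolar /ʃ/ becomes [s] when no front vowel follows).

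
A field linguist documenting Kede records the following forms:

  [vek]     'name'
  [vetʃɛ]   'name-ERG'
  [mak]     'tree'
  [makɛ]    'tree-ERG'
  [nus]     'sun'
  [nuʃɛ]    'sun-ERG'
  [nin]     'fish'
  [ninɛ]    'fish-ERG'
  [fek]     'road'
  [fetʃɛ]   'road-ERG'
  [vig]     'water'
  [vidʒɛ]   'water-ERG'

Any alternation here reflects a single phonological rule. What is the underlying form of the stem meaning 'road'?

The root 'road' surfaces as [fek] and [fetʃɛ], with a stem-final [k] ~ [tʃ] alternation.
The stem 'tree' ([mak], [makɛ]) shows [k] unchanged in both environments, so [k] cannot be basic with [tʃ] derived before the ERG suffix.
So /tʃ/ is underlying, and a rule of depalatalization — palato-alveolar /tʃ/, /dʒ/ and /ʃ/ become [k], [g] and [s] when no front vowel follows — gives [k].
The underlying form of 'road' is therefore /fetʃ/.

/fetʃ/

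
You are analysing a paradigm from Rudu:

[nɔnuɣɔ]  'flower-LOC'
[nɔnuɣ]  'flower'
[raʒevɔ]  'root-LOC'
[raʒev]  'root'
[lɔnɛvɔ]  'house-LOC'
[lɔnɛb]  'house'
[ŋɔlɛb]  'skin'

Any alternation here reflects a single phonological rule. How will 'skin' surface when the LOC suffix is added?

'house' shows [v] ~ [b] at the end of the stem ([lɔnɛvɔ] vs [lɔnɛb]).
If /v/ were underlying and a rule turned it into [b] in isolation, 'root' would also alternate; but it has [v] in both [raʒevɔ] and [raʒev].
So /b/ is underlying, and a rule of intervocalic spirantization — voiced stops become fricatives between vowels — gives [v].
From [ŋɔlɛb] the stem 'skin' is /ŋɔlɛb/; between vowels this yields [ŋɔlɛvɔ].

[ŋɔlɛvɔ]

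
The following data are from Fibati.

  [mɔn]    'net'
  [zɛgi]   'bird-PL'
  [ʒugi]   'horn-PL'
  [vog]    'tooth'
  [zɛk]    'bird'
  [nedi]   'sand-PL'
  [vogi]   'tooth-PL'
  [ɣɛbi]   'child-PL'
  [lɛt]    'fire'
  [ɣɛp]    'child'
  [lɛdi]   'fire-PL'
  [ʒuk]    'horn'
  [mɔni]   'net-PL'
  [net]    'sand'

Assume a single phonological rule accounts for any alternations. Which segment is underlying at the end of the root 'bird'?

In [zɛgi] and [zɛk] the final segment of 'bird' alternates: [g] ~ [k].
Compare 'tooth', with invariant [g] in [vogi] and [vog]: an analysis with underlying /g/ and a rule producing [k] in isolation would wrongly predict alternation here too.
The underlying segment must be /k/; voiceless stops become voiced between vowels, yielding [g] there.

/k/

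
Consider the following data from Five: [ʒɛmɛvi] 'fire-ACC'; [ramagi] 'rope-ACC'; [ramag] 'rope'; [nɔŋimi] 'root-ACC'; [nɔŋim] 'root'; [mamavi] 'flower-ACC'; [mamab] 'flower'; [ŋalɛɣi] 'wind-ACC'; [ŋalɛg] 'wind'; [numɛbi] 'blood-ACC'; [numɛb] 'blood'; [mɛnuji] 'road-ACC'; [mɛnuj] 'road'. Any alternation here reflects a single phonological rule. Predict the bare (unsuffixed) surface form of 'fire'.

[ʒɛmɛb]

In [mamavi] and [mamab] the final segment of 'flower' alternates: [v] ~ [b].
But 'blood' keeps [b] in both environments ([numɛbi], [numɛb]), so there is no rule changing /b/ to [v] before the ACC suffix.
So /v/ is underlying, and a rule of word-final hardening — voiced fricatives become stops word-finally — gives [b].
From [ʒɛmɛvi] the stem 'fire' is /ʒɛmɛv/; word-finally this yields [ʒɛmɛb].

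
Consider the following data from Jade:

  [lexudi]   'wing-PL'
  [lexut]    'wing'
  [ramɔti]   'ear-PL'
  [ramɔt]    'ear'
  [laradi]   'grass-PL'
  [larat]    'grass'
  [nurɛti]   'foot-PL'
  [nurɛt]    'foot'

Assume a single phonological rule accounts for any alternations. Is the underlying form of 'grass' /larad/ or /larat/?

/larad/

The root 'grass' surfaces as [laradi] and [larat], with a stem-final [d] ~ [t] alternation.
Compare 'foot', with invariant [t] in [nurɛti] and [nurɛt]: an analysis with underlying /t/ and a rule producing [d] before the PL suffix would wrongly predict alternation here too.
The alternation reflects word-final obstruent devoicing: voiced obstruents become voiceless word-finally. /d/ is underlying.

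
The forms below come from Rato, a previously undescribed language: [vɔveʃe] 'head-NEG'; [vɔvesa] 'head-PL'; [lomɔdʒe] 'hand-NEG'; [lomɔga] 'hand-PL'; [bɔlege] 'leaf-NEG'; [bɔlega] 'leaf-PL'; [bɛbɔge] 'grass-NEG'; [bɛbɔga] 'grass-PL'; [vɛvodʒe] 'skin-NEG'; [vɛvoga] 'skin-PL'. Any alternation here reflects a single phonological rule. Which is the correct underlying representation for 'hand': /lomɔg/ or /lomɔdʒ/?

The stem for 'hand' ends in [dʒ] in [lomɔdʒe] but [g] in [lomɔga].
But 'leaf' keeps [g] in both environments ([bɔlege], [bɔlega]), so there is no rule changing /g/ to [dʒ] before the NEG suffix.
Therefore /dʒ/ is basic and [g] is derived by depalatalization (palato-alveolar /dʒ/ and /ʃ/ become [g] and [s] when no front vowel follows).

/lomɔdʒ/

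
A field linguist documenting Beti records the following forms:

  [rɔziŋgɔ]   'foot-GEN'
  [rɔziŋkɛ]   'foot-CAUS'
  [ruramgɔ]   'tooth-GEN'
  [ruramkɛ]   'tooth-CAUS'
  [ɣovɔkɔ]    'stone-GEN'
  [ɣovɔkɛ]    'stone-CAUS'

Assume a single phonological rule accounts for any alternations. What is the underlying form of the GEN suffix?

/-gɔ/

The GEN morpheme has two allomorphs, [-gɔ] and [-kɔ].
The CAUS suffix, which begins with [k], is invariant after every stem; so [k] is not altered by any rule here.
The GEN suffix is therefore /-gɔ/ underlyingly, with post-vocalic devoicing: voiced stops become voiceless after a vowel.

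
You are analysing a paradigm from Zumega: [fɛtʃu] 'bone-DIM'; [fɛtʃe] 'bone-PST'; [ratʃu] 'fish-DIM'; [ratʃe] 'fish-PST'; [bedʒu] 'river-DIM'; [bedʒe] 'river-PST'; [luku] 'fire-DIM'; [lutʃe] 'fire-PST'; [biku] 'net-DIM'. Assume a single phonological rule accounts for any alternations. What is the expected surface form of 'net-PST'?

[bitʃe]

In [luku] and [lutʃe] the final segment of 'fire' alternates: [k] ~ [tʃ].
The stem 'fish' ([ratʃu], [ratʃe]) shows [tʃ] unchanged in both environments, so [tʃ] cannot be basic with [k] derived before the DIM suffix.
The underlying segment must be /k/; /k/ becomes palato-alveolar [tʃ] before a front vowel, yielding [tʃ] there.
The one attested form of 'net', [biku], shows underlying /bik/. Applying the same rule before a front vowel gives [bitʃe].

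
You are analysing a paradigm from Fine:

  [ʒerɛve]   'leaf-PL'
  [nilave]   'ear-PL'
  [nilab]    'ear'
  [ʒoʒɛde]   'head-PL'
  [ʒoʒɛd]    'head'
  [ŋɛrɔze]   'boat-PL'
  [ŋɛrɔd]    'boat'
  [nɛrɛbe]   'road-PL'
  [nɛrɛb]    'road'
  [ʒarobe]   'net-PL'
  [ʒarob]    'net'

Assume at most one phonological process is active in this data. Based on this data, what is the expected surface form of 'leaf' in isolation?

In [nilave] and [nilab] the final segment of 'ear' alternates: [v] ~ [b].
But 'road' keeps [b] in both environments ([nɛrɛbe], [nɛrɛb]), so there is no rule changing /b/ to [v] before the PL suffix.
So /v/ is underlying, and a rule of word-final hardening — voiced fricatives become stops word-finally — gives [b].
The one attested form of 'leaf', [ʒerɛve], shows underlying /ʒerɛv/. Applying the same rule word-finally gives [ʒerɛb].

[ʒerɛb]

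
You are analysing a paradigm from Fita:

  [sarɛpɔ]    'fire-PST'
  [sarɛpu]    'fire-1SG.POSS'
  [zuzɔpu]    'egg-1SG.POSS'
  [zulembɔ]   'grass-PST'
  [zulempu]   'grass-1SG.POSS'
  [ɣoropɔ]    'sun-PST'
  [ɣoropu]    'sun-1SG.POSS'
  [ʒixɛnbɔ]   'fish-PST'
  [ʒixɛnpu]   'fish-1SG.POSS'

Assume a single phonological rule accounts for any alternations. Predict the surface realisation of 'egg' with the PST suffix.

The PST morpheme has two allomorphs, [-bɔ] and [-pɔ].
The 1SG.POSS suffix, which begins with [p], is invariant after every stem; so [p] is not altered by any rule here.
The PST suffix is therefore /-bɔ/ underlyingly, with post-vocalic devoicing: voiced stops become voiceless after a vowel.
After 'egg', which ends in a vowel, the suffix surfaces as [-pɔ], giving [zuzɔpɔ].

[zuzɔpɔ]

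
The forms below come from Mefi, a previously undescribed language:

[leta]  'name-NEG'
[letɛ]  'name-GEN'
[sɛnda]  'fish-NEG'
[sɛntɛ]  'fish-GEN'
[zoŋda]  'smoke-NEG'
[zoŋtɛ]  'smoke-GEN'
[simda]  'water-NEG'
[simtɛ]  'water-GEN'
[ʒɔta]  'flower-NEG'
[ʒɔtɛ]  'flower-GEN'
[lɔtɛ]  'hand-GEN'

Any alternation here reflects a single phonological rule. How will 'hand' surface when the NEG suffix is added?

The NEG morpheme has two allomorphs, [-da] and [-ta].
The GEN suffix, which begins with [t], is invariant after every stem; so [t] is not altered by any rule here.
The NEG suffix is therefore /-da/ underlyingly, with post-vocalic devoicing: voiced stops become voiceless after a vowel.
After 'hand', which ends in a vowel, the suffix surfaces as [-ta], giving [lɔta].

[lɔta]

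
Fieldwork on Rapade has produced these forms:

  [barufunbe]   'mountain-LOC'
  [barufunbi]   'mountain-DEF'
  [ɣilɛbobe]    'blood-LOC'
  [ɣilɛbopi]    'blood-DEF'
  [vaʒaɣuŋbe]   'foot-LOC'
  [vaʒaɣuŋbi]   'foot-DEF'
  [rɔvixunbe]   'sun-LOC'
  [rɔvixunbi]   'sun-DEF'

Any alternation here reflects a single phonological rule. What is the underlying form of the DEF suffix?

/-pi/

The DEF morpheme has two allomorphs, [-bi] and [-pi].
By contrast the LOC suffix keeps its initial [b] throughout — that segment must be underlying.
So the underlying form is /-pi/, and voiceless stops become voiced after a nasal.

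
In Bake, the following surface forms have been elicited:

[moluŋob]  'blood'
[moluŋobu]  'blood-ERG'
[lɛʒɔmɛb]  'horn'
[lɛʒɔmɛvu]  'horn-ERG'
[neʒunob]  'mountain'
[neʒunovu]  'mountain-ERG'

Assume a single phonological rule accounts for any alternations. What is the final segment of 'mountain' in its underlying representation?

/v/

In [neʒunob] and [neʒunovu] the final segment of 'mountain' alternates: [b] ~ [v].
The stem 'blood' ([moluŋob], [moluŋobu]) shows [b] unchanged in both environments, so [b] cannot be basic with [v] derived before the ERG suffix.
The alternation reflects word-final hardening: voiced fricatives become stops word-finally. /v/ is underlying.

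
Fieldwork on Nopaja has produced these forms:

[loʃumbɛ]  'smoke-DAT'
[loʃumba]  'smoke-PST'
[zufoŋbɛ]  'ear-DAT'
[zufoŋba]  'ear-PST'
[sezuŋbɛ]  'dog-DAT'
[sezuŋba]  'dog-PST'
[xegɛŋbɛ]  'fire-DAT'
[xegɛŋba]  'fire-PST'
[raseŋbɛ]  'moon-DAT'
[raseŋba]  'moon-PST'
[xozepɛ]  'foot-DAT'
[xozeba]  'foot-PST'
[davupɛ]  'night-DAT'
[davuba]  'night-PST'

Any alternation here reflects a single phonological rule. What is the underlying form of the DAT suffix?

The DAT suffix surfaces as [-bɛ] and [-pɛ], depending on the final segment of the stem.
The PST suffix, which begins with [b], is invariant after every stem; so [b] is not altered by any rule here.
The DAT suffix is therefore /-pɛ/ underlyingly, with post-nasal voicing: voiceless stops become voiced after a nasal.

/-pɛ/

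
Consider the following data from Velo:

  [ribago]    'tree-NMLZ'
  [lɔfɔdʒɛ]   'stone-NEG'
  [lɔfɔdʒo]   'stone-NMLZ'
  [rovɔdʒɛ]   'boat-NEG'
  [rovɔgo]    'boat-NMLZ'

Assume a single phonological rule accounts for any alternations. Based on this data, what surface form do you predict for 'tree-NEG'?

In [rovɔdʒɛ] and [rovɔgo] the final segment of 'boat' alternates: [dʒ] ~ [g].
If /dʒ/ were underlying and a rule turned it into [g] before the NMLZ suffix, 'stone' would also alternate; but it has [dʒ] in both [lɔfɔdʒɛ] and [lɔfɔdʒo].
The alternation reflects palatalization before a front vowel: /g/ becomes palato-alveolar [dʒ] before a front vowel. /g/ is underlying.
From [ribago] the stem 'tree' is /ribag/; before a front vowel this yields [ribadʒɛ].

[ribadʒɛ]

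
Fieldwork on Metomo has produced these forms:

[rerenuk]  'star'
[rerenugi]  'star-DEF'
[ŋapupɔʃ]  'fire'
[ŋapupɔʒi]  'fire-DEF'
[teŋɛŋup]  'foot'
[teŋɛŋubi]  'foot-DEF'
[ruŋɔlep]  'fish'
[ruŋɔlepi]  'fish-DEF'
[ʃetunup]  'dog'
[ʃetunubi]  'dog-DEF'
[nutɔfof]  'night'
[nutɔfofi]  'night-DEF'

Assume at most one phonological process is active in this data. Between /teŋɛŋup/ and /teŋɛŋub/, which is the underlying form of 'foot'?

/teŋɛŋub/

The root 'foot' surfaces as [teŋɛŋup] and [teŋɛŋubi], with a stem-final [p] ~ [b] alternation.
The stem 'fish' ([ruŋɔlep], [ruŋɔlepi]) shows [p] unchanged in both environments, so [p] cannot be basic with [b] derived before the DEF suffix.
The alternation reflects word-final obstruent devoicing: voiced obstruents become voiceless word-finally. /b/ is underlying.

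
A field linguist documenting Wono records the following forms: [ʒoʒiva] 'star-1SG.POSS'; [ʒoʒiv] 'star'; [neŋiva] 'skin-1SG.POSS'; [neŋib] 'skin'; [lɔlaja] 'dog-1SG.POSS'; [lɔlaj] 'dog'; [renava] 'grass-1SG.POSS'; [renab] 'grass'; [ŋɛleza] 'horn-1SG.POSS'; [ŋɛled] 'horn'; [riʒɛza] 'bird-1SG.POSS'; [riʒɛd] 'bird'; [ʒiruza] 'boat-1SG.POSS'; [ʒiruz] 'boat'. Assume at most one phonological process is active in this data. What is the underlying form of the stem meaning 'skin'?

The root 'skin' surfaces as [neŋiva] and [neŋib], with a stem-final [v] ~ [b] alternation.
Compare 'star', with invariant [v] in [ʒoʒiva] and [ʒoʒiv]: an analysis with underlying /v/ and a rule producing [b] in isolation would wrongly predict alternation here too.
The alternation reflects intervocalic spirantization: voiced stops become fricatives between vowels. /b/ is underlying.
So 'skin' = /neŋib/.

/neŋib/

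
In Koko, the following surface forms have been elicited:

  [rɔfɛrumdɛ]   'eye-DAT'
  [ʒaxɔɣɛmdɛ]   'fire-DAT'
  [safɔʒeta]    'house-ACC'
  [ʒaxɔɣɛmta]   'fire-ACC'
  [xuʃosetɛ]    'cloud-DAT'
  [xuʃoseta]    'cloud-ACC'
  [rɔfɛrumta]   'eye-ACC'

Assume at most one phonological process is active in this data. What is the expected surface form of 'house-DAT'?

The DAT morpheme has two allomorphs, [-dɛ] and [-tɛ].
By contrast the ACC suffix keeps its initial [t] throughout — that segment must be underlying.
So the underlying form is /-dɛ/, and voiced stops become voiceless after a vowel.
After 'house', which ends in a vowel, the suffix surfaces as [-tɛ], giving [safɔʒetɛ].

[safɔʒetɛ]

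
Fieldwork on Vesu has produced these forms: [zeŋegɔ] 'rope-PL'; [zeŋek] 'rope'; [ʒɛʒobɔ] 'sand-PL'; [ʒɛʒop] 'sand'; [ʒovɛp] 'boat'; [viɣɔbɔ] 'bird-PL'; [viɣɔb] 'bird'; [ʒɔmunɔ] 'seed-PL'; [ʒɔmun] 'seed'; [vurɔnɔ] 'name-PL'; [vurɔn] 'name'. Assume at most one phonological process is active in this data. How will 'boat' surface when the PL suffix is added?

'sand' shows [b] ~ [p] at the end of the stem ([ʒɛʒobɔ] vs [ʒɛʒop]).
But 'bird' keeps [b] in both environments ([viɣɔbɔ], [viɣɔb]), so there is no rule changing /b/ to [p] in isolation.
Therefore /p/ is basic and [b] is derived by intervocalic voicing (voiceless stops become voiced between vowels).
The one attested form of 'boat', [ʒovɛp], shows underlying /ʒovɛp/. Applying the same rule between vowels gives [ʒovɛbɔ].

[ʒovɛbɔ]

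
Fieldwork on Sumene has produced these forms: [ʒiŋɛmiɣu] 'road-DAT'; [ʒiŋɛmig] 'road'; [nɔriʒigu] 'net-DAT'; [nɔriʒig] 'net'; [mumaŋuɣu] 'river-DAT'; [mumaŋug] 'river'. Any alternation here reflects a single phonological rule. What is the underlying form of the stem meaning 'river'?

The stem for 'river' ends in [ɣ] in [mumaŋuɣu] but [g] in [mumaŋug].
The stem 'net' ([nɔriʒigu], [nɔriʒig]) shows [g] unchanged in both environments, so [g] cannot be basic with [ɣ] derived before the DAT suffix.
So /ɣ/ is underlying, and a rule of word-final hardening — voiced fricatives become stops word-finally — gives [g].
Hence 'river' is /mumaŋuɣ/ underlyingly.

/mumaŋuɣ/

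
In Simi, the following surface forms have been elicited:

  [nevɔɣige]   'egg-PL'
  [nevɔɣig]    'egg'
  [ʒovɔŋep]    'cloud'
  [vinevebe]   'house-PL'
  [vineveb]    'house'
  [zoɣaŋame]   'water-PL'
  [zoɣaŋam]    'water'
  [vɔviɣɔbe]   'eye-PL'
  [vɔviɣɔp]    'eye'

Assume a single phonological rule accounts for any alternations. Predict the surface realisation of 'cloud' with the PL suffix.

[ʒovɔŋebe]

In [vɔviɣɔbe] and [vɔviɣɔp] the final segment of 'eye' alternates: [b] ~ [p].
If /b/ were underlying and a rule turned it into [p] in isolation, 'house' would also alternate; but it has [b] in both [vinevebe] and [vineveb].
The alternation reflects intervocalic voicing: voiceless stops become voiced between vowels. /p/ is underlying.
From [ʒovɔŋep] the stem 'cloud' is /ʒovɔŋep/; between vowels this yields [ʒovɔŋebe].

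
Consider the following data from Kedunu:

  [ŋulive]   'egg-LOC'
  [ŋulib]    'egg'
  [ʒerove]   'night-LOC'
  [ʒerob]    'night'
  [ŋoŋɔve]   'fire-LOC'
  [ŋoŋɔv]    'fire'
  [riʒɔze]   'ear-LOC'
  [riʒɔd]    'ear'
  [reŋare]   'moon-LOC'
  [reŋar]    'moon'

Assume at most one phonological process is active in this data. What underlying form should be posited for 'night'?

/ʒerob/

In [ʒerove] and [ʒerob] the final segment of 'night' alternates: [v] ~ [b].
Compare 'fire', with invariant [v] in [ŋoŋɔve] and [ŋoŋɔv]: an analysis with underlying /v/ and a rule producing [b] in isolation would wrongly predict alternation here too.
So /b/ is underlying, and a rule of intervocalic spirantization — voiced stops become fricatives between vowels — gives [v].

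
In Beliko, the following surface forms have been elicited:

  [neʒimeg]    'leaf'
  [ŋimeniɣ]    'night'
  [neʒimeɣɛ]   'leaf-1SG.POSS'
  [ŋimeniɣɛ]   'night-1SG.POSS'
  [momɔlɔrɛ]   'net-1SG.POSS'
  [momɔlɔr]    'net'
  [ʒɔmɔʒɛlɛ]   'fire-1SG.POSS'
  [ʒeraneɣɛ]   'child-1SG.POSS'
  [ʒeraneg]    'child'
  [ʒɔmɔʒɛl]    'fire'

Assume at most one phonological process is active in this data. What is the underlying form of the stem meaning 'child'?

In [ʒeraneɣɛ] and [ʒeraneg] the final segment of 'child' alternates: [ɣ] ~ [g].
The stem 'night' ([ŋimeniɣɛ], [ŋimeniɣ]) shows [ɣ] unchanged in both environments, so [ɣ] cannot be basic with [g] derived in isolation.
So /g/ is underlying, and a rule of intervocalic spirantization — voiced stops become fricatives between vowels — gives [ɣ].

/ʒeraneg/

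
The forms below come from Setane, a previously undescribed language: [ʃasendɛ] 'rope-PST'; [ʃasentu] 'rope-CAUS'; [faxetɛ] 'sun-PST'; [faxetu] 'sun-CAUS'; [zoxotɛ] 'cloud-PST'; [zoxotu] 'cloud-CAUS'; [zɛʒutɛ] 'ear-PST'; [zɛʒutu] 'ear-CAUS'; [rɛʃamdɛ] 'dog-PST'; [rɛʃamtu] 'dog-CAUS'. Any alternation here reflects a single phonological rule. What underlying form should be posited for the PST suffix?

/-dɛ/

The PST morpheme has two allomorphs, [-dɛ] and [-tɛ].
By contrast the CAUS suffix keeps its initial [t] throughout — that segment must be underlying.
So the underlying form is /-dɛ/, and voiced stops become voiceless after a vowel.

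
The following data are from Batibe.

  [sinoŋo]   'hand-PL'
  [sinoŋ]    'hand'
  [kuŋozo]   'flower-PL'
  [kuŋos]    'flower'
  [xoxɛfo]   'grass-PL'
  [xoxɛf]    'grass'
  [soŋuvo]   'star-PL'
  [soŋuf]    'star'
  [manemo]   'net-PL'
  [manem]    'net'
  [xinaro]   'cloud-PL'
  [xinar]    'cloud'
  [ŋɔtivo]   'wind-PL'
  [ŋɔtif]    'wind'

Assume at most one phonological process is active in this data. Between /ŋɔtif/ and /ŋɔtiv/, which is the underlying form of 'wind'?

/ŋɔtiv/

'wind' shows [v] ~ [f] at the end of the stem ([ŋɔtivo] vs [ŋɔtif]).
Compare 'grass', with invariant [f] in [xoxɛfo] and [xoxɛf]: an analysis with underlying /f/ and a rule producing [v] before the PL suffix would wrongly predict alternation here too.
Therefore /v/ is basic and [f] is derived by word-final obstruent devoicing (voiced obstruents become voiceless word-finally).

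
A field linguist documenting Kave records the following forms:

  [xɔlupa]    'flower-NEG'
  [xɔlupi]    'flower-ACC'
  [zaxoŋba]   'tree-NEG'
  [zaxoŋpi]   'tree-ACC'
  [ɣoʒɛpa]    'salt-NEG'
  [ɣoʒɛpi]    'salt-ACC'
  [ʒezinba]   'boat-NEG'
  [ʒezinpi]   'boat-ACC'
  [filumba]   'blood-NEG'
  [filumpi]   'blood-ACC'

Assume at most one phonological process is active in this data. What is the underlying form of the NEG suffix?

/-ba/

The NEG morpheme has two allomorphs, [-ba] and [-pa].
The ACC suffix, which begins with [p], is invariant after every stem; so [p] is not altered by any rule here.
The NEG suffix is therefore /-ba/ underlyingly, with post-vocalic devoicing: voiced stops become voiceless after a vowel.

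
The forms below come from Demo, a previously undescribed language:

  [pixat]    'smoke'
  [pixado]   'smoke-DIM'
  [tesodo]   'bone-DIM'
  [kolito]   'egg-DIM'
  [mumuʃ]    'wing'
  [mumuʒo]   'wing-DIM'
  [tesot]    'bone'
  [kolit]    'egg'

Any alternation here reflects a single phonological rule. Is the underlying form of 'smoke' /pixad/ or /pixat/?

The stem for 'smoke' ends in [d] in [pixado] but [t] in [pixat].
But 'egg' keeps [t] in both environments ([kolito], [kolit]), so there is no rule changing /t/ to [d] before the DIM suffix.
The alternation reflects word-final obstruent devoicing: voiced obstruents become voiceless word-finally. /d/ is underlying.

/pixad/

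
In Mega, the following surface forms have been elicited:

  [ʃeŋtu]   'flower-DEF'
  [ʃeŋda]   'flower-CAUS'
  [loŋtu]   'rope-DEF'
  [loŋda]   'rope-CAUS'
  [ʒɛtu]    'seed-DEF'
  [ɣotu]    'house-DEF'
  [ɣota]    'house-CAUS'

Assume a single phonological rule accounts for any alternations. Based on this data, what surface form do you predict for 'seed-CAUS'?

[ʒɛta]

The CAUS morpheme has two allomorphs, [-da] and [-ta].
By contrast the DEF suffix keeps its initial [t] throughout — that segment must be underlying.
So the underlying form is /-da/, and voiced stops become voiceless after a vowel.
After 'seed', which ends in a vowel, the suffix surfaces as [-ta], giving [ʒɛta].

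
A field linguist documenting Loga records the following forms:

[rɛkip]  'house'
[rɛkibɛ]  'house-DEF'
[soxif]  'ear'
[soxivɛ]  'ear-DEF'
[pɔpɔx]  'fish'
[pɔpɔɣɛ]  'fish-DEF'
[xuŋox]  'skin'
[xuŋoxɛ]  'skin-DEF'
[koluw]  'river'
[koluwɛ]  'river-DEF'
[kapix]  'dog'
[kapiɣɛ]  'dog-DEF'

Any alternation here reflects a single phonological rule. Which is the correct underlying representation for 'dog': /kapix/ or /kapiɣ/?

/kapiɣ/

The stem for 'dog' ends in [x] in [kapix] but [ɣ] in [kapiɣɛ].
Compare 'skin', with invariant [x] in [xuŋox] and [xuŋoxɛ]: an analysis with underlying /x/ and a rule producing [ɣ] before the DEF suffix would wrongly predict alternation here too.
So /ɣ/ is underlying, and a rule of word-final obstruent devoicing — voiced obstruents become voiceless word-finally — gives [x].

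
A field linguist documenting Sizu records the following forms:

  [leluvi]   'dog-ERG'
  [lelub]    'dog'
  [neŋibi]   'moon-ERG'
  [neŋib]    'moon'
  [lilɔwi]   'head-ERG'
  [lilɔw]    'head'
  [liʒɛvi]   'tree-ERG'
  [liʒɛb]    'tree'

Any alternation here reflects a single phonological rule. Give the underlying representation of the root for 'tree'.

The root 'tree' surfaces as [liʒɛvi] and [liʒɛb], with a stem-final [v] ~ [b] alternation.
The stem 'moon' ([neŋibi], [neŋib]) shows [b] unchanged in both environments, so [b] cannot be basic with [v] derived before the ERG suffix.
The underlying segment must be /v/; voiced fricatives become stops word-finally, yielding [b] there.

/liʒɛv/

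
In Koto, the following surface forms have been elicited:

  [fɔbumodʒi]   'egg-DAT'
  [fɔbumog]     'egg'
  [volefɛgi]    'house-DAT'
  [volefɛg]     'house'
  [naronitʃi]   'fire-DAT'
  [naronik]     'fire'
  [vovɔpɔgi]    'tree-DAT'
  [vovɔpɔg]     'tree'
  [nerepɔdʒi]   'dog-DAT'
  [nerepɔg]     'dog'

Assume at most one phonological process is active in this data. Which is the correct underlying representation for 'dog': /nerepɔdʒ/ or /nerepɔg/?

The stem for 'dog' ends in [dʒ] in [nerepɔdʒi] but [g] in [nerepɔg].
The stem 'house' ([volefɛgi], [volefɛg]) shows [g] unchanged in both environments, so [g] cannot be basic with [dʒ] derived before the DAT suffix.
Therefore /dʒ/ is basic and [g] is derived by depalatalization (palato-alveolar /tʃ/ and /dʒ/ become [k] and [g] when no front vowel follows).

/nerepɔdʒ/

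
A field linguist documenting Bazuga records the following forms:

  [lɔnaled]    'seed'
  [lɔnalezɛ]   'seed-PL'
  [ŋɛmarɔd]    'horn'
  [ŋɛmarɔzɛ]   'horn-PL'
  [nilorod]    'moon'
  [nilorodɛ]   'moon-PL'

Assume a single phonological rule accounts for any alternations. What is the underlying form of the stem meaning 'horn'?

The stem for 'horn' ends in [d] in [ŋɛmarɔd] but [z] in [ŋɛmarɔzɛ].
But 'moon' keeps [d] in both environments ([nilorod], [nilorodɛ]), so there is no rule changing /d/ to [z] before the PL suffix.
Therefore /z/ is basic and [d] is derived by word-final hardening (voiced fricatives become stops word-finally).

/ŋɛmarɔz/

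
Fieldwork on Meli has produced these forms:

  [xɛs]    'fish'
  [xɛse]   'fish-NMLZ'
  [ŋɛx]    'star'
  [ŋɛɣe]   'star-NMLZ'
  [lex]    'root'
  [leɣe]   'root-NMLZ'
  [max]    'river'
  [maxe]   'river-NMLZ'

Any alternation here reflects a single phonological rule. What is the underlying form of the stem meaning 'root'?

In [lex] and [leɣe] the final segment of 'root' alternates: [x] ~ [ɣ].
Compare 'river', with invariant [x] in [max] and [maxe]: an analysis with underlying /x/ and a rule producing [ɣ] before the NMLZ suffix would wrongly predict alternation here too.
The underlying segment must be /ɣ/; voiced obstruents become voiceless word-finally, yielding [x] there.
Hence 'root' is /leɣ/ underlyingly.

/leɣ/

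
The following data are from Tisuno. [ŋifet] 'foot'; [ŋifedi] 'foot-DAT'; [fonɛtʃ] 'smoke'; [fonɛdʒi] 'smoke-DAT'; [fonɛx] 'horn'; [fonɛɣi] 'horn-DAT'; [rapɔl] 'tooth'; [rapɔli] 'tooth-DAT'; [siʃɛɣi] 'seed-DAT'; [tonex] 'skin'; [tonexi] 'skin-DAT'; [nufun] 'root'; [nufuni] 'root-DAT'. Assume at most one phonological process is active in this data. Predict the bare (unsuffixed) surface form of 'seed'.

The root 'horn' surfaces as [fonɛx] and [fonɛɣi], with a stem-final [x] ~ [ɣ] alternation.
The stem 'skin' ([tonex], [tonexi]) shows [x] unchanged in both environments, so [x] cannot be basic with [ɣ] derived before the DAT suffix.
So /ɣ/ is underlying, and a rule of word-final obstruent devoicing — voiced obstruents become voiceless word-finally — gives [x].
The one attested form of 'seed', [siʃɛɣi], shows underlying /siʃɛɣ/. Applying the same rule word-finally gives [siʃɛx].

[siʃɛx]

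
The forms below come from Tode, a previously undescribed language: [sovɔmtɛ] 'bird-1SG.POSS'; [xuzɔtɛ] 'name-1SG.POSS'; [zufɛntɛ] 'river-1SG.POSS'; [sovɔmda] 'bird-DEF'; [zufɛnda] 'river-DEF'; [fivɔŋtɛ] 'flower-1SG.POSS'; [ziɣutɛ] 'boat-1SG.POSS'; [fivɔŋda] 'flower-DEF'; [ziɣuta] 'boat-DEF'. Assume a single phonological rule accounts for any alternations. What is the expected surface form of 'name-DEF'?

[xuzɔta]

The DEF morpheme has two allomorphs, [-da] and [-ta].
The 1SG.POSS suffix, which begins with [t], is invariant after every stem; so [t] is not altered by any rule here.
So the underlying form is /-da/, and voiced stops become voiceless after a vowel.
After 'name', which ends in a vowel, the suffix surfaces as [-ta], giving [xuzɔta].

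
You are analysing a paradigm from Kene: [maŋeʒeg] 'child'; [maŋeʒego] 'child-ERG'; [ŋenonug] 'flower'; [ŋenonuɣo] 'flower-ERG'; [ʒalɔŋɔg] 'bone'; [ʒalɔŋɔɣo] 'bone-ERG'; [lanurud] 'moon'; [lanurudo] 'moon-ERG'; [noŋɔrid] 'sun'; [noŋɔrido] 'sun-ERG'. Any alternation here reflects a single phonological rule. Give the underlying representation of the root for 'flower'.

/ŋenonuɣ/

'flower' shows [g] ~ [ɣ] at the end of the stem ([ŋenonug] vs [ŋenonuɣo]).
Compare 'child', with invariant [g] in [maŋeʒeg] and [maŋeʒego]: an analysis with underlying /g/ and a rule producing [ɣ] before the ERG suffix would wrongly predict alternation here too.
The underlying segment must be /ɣ/; voiced fricatives become stops word-finally, yielding [g] there.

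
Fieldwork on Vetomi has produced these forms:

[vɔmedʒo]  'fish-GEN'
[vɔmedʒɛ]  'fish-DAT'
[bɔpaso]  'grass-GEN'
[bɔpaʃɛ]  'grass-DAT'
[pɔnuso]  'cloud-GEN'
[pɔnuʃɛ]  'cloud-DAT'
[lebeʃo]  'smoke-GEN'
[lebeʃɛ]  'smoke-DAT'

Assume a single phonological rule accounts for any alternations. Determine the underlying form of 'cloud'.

/pɔnus/

'cloud' shows [s] ~ [ʃ] at the end of the stem ([pɔnuso] vs [pɔnuʃɛ]).
If /ʃ/ were underlying and a rule turned it into [s] before the GEN suffix, 'smoke' would also alternate; but it has [ʃ] in both [lebeʃo] and [lebeʃɛ].
Therefore /s/ is basic and [ʃ] is derived by palatalization before a front vowel (/s/ becomes palato-alveolar [ʃ] before a front vowel).
Hence 'cloud' is /pɔnus/ underlyingly.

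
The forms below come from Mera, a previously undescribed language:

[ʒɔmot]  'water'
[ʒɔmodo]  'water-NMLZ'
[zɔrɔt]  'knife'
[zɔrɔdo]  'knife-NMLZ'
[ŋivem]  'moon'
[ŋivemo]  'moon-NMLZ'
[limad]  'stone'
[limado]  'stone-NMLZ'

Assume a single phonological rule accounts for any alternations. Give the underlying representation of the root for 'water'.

/ʒɔmot/

The stem for 'water' ends in [t] in [ʒɔmot] but [d] in [ʒɔmodo].
If /d/ were underlying and a rule turned it into [t] in isolation, 'stone' would also alternate; but it has [d] in both [limad] and [limado].
Therefore /t/ is basic and [d] is derived by intervocalic voicing (voiceless stops become voiced between vowels).
So 'water' = /ʒɔmot/.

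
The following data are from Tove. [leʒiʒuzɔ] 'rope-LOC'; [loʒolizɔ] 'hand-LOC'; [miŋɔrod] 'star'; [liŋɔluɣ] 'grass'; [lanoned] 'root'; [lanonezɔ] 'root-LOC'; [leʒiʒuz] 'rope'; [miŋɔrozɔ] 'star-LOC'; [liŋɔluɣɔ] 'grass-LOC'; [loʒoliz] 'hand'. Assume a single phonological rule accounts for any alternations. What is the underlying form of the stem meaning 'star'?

The stem for 'star' ends in [d] in [miŋɔrod] but [z] in [miŋɔrozɔ].
If /z/ were underlying and a rule turned it into [d] in isolation, 'rope' would also alternate; but it has [z] in both [leʒiʒuz] and [leʒiʒuzɔ].
The underlying segment must be /d/; voiced stops become fricatives between vowels, yielding [z] there.

/miŋɔrod/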